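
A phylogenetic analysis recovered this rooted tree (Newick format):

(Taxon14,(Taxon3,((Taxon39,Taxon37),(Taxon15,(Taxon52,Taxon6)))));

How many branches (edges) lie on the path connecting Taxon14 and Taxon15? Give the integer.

5

The MRCA of Taxon14 and Taxon15 is the root of the tree.
From Taxon14 up to that node: 1 branch. From Taxon15 up to the same node: 4 branches. Total: 1 + 4 = 5.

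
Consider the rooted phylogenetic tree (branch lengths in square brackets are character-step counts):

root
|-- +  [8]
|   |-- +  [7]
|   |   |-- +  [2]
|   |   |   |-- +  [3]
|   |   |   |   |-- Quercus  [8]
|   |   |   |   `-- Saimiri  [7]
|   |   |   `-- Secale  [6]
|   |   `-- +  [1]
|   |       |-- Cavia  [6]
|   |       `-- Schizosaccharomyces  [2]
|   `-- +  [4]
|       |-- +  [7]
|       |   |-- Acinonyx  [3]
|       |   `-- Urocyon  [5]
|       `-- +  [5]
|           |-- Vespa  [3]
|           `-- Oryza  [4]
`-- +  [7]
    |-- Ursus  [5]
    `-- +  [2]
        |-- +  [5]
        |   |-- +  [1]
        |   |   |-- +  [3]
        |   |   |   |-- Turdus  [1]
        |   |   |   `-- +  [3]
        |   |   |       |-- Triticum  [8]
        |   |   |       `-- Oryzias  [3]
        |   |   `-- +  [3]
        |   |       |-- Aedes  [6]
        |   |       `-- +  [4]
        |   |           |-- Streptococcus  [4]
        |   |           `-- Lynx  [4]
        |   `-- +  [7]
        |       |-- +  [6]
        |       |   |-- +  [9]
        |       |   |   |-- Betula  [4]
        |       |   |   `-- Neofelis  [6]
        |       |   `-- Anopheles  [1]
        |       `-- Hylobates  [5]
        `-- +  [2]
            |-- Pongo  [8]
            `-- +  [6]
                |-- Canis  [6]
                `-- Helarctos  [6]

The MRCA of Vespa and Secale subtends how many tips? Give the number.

9

The MRCA of Vespa and Secale is the node subtending ((((Quercus,Saimiri),Secale),(Cavia,Schizosaccharomyces)),((Acinonyx,Urocyon),(Vespa,Oryza))).
That clade contains 9 terminal taxa: Acinonyx, Cavia, Oryza, Quercus, Saimiri, Schizosaccharomyces, Secale, Urocyon, Vespa.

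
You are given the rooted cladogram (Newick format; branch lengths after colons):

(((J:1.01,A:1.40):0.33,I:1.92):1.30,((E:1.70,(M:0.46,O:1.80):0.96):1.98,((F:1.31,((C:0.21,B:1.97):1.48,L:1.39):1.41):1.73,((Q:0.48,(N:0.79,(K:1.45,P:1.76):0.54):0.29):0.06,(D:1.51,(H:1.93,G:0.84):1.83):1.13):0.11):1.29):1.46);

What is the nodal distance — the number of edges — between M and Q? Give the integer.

7

The MRCA of M and Q is the node subtending ((E,(M,O)),((F,((C,B),L)),((Q,(N,(K,P))),(D,(H,G))))).
From M up to that node: 3 branches. From Q up to the same node: 4 branches. Total: 3 + 4 = 7.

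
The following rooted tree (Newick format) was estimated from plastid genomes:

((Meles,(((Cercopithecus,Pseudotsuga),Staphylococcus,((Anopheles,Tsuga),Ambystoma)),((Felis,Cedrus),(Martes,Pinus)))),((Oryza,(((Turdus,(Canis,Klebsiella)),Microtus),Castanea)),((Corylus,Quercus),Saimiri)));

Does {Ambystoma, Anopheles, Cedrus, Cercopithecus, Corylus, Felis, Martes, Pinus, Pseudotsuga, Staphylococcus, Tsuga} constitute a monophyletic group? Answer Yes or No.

No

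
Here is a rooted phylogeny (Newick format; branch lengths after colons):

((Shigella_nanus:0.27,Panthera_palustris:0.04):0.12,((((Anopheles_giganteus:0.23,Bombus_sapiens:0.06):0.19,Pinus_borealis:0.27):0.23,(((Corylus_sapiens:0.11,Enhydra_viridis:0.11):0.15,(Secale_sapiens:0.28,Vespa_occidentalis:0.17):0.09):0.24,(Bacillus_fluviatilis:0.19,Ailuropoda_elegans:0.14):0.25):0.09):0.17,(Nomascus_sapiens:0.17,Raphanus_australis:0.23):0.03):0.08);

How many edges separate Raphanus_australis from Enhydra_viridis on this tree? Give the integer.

7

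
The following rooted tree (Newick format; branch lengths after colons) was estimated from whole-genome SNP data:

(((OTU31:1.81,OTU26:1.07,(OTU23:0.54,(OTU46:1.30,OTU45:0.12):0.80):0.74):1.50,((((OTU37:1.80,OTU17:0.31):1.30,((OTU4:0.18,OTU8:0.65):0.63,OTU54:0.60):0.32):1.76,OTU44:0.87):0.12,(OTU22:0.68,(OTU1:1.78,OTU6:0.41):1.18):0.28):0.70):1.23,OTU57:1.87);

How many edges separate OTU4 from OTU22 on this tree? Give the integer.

The MRCA of OTU4 and OTU22 is the node subtending ((((OTU37,OTU17),((OTU4,OTU8),OTU54)),OTU44),(OTU22,(OTU1,OTU6))).
From OTU4 up to that node: 5 branches. From OTU22 up to the same node: 2 branches. Total: 5 + 2 = 7.

7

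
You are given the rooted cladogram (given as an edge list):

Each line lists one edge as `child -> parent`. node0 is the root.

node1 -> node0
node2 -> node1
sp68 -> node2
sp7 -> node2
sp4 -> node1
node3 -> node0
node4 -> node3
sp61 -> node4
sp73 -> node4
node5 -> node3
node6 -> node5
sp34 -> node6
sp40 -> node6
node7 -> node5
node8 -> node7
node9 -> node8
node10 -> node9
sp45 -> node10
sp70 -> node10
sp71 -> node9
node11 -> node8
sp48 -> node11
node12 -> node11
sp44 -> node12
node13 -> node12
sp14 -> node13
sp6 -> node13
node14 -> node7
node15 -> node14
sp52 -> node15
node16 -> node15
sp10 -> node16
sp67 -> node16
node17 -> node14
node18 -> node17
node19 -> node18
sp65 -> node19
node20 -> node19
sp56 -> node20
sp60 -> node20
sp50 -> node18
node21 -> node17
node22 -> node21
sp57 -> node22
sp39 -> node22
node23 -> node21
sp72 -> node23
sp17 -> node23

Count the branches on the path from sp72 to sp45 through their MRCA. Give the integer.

9

The MRCA of sp72 and sp45 is the node subtending ((((sp45,sp70),sp71),(sp48,(sp44,(sp14,sp6)))),((sp52,(sp10,sp67)),(((sp65,(sp56,sp60)),sp50),((sp57,sp39),(sp72,sp17))))).
From sp72 up to that node: 5 branches. From sp45 up to the same node: 4 branches. Total: 5 + 4 = 9.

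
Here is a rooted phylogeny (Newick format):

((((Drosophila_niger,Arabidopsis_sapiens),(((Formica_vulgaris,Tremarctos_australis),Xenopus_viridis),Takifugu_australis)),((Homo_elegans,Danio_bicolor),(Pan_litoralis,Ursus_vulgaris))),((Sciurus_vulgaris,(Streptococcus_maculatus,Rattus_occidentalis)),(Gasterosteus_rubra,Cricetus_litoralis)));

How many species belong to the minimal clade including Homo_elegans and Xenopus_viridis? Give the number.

10

The MRCA of Homo_elegans and Xenopus_viridis is the node subtending (((Drosophila_niger,Arabidopsis_sapiens),(((Formica_vulgaris,Tremarctos_australis),Xenopus_viridis),Takifugu_australis)),((Homo_elegans,Danio_bicolor),(Pan_litoralis,Ursus_vulgaris))).
That clade contains 10 terminal taxa: Arabidopsis_sapiens, Danio_bicolor, Drosophila_niger, Formica_vulgaris, Homo_elegans, Pan_litoralis, Takifugu_australis, Tremarctos_australis, Ursus_vulgaris, Xenopus_viridis.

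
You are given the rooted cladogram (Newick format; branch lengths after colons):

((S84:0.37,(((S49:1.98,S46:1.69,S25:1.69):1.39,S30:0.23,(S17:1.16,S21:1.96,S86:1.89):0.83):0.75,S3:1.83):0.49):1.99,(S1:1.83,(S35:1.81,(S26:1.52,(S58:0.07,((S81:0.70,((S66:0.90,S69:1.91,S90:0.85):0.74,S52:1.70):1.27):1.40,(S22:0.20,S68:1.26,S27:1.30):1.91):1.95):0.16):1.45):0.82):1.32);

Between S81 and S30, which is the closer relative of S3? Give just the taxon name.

The MRCA of S3 and S30 subtends (((S49,S46,S25),S30,(S17,S21,S86)),S3) (8 taxa).
The MRCA of S3 and S81 is the root, subtending the entire tree (21 taxa).
The first is nested inside the second, so S3 shares a more recent common ancestor with S30.

S30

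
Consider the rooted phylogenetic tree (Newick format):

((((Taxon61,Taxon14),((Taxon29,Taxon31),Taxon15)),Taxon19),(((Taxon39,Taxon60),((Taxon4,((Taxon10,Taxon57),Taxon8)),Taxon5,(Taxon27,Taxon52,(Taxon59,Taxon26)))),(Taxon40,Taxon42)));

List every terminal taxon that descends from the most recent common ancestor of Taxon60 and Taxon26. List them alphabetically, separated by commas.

Taxon10, Taxon26, Taxon27, Taxon39, Taxon4, Taxon5, Taxon52, Taxon57, Taxon59, Taxon60, Taxon8

Tracing Taxon60: it sits inside (Taxon39,Taxon60).
Tracing Taxon26: it sits inside (Taxon59,Taxon26).
The smallest clade enclosing both is ((Taxon39,Taxon60),((Taxon4,((Taxon10,Taxon57),Taxon8)),Taxon5,(Taxon27,Taxon52,(Taxon59,Taxon26)))); the answer is its 11 terminal taxa in alphabetical order.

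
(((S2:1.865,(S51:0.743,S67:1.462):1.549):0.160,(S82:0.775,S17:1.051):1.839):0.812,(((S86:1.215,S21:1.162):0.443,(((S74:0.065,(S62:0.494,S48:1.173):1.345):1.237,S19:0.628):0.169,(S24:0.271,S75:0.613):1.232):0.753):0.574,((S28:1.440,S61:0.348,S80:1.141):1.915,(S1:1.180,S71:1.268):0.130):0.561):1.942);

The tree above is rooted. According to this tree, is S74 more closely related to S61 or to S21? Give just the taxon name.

The MRCA of S74 and S21 subtends ((S86,S21),(((S74,(S62,S48)),S19),(S24,S75))) (8 taxa).
The MRCA of S74 and S61 subtends (((S86,S21),(((S74,(S62,S48)),S19),(S24,S75))),((S28,S61,S80),(S1,S71))) (13 taxa).
The first is nested inside the second, so S74 shares a more recent common ancestor with S21.

S21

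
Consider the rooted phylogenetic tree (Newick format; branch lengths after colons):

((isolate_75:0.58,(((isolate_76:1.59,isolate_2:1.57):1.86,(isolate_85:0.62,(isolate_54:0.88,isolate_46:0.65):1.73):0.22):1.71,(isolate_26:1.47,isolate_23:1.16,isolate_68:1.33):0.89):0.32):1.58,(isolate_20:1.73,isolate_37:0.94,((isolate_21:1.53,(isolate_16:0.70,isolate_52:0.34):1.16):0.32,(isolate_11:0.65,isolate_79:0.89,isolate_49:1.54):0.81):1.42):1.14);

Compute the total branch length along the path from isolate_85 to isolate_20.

The path runs isolate_85 → … → MRCA → … → isolate_20; the MRCA is the root of the tree.
Branch lengths along that path: 0.62 + 0.22 + 1.71 + 0.32 + 1.58 + 1.14 + 1.73 = 7.32.

7.32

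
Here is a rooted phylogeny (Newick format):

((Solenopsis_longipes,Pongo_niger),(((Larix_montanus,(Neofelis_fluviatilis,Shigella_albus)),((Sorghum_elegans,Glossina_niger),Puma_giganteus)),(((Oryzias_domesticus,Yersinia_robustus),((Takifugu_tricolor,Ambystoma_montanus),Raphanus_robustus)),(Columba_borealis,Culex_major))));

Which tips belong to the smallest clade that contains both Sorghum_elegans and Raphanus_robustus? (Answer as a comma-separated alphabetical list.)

Ambystoma_montanus, Columba_borealis, Culex_major, Glossina_niger, Larix_montanus, Neofelis_fluviatilis, Oryzias_domesticus, Puma_giganteus, Raphanus_robustus, Shigella_albus, Sorghum_elegans, Takifugu_tricolor, Yersinia_robustus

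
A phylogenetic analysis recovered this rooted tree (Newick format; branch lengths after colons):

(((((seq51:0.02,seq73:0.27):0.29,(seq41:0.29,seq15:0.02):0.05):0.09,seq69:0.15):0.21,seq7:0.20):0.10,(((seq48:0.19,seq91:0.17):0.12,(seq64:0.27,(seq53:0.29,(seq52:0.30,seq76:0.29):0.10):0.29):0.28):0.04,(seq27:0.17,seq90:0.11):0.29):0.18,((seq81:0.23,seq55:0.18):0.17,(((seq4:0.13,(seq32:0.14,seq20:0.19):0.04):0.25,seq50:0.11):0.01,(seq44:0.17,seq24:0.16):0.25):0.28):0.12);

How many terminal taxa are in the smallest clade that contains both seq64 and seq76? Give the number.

4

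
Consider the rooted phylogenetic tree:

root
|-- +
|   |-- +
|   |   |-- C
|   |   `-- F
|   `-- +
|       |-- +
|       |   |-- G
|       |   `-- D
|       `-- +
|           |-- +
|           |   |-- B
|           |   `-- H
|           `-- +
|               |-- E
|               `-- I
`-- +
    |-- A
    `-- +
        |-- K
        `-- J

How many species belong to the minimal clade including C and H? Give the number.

8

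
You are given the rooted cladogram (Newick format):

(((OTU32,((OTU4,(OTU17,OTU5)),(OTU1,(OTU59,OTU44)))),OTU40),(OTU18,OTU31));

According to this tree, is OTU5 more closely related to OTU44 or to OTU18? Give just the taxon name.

The MRCA of OTU5 and OTU44 subtends ((OTU4,(OTU17,OTU5)),(OTU1,(OTU59,OTU44))) (6 taxa).
The MRCA of OTU5 and OTU18 is the root, subtending the entire tree (10 taxa).
The first is nested inside the second, so OTU5 shares a more recent common ancestor with OTU44.

OTU44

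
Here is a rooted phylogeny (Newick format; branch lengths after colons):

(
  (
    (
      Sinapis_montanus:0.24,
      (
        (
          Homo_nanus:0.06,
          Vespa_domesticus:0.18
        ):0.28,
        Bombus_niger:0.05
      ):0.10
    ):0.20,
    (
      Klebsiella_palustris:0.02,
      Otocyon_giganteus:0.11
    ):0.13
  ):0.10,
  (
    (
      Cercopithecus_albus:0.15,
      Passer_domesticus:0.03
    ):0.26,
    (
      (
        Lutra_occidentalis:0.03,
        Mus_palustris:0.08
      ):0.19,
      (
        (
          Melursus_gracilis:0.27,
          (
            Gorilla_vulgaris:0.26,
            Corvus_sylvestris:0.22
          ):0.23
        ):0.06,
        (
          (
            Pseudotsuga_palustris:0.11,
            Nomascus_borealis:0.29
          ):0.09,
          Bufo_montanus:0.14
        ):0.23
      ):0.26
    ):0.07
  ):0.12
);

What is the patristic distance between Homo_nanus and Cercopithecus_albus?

The path runs Homo_nanus → … → MRCA → … → Cercopithecus_albus; the MRCA is the root of the tree.
Branch lengths along that path: 0.06 + 0.28 + 0.10 + 0.20 + 0.10 + 0.12 + 0.26 + 0.15 = 1.27.

1.27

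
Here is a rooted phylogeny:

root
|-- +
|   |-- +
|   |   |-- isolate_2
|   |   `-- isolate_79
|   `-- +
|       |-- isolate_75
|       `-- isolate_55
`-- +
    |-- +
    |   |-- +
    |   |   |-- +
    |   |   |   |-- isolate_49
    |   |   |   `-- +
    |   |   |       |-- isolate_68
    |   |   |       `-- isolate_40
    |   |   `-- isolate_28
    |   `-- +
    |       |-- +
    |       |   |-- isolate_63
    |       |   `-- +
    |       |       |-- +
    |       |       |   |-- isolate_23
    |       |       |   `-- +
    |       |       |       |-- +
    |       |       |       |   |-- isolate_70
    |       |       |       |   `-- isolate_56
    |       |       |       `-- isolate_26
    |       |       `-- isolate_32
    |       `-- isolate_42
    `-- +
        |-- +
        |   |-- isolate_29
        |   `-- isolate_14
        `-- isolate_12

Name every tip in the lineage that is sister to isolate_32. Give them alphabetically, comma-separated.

isolate_23, isolate_26, isolate_56, isolate_70

isolate_32 attaches to the tree at the node subtending ((isolate_23,((isolate_70,isolate_56),isolate_26)),isolate_32).
The other lineage descending from that same node — the sister group — is (isolate_23,((isolate_70,isolate_56),isolate_26)); its 4 tips in alphabetical order are the answer.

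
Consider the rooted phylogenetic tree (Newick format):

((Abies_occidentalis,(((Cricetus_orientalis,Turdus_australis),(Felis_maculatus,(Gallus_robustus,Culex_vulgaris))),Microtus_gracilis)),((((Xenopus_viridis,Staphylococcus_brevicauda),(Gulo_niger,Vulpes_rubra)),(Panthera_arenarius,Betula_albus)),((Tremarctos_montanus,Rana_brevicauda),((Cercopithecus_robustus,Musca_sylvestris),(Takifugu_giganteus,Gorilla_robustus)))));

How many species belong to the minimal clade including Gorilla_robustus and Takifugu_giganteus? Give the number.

2

The MRCA of Gorilla_robustus and Takifugu_giganteus is the node subtending (Takifugu_giganteus,Gorilla_robustus).
That clade contains 2 terminal taxa: Gorilla_robustus, Takifugu_giganteus.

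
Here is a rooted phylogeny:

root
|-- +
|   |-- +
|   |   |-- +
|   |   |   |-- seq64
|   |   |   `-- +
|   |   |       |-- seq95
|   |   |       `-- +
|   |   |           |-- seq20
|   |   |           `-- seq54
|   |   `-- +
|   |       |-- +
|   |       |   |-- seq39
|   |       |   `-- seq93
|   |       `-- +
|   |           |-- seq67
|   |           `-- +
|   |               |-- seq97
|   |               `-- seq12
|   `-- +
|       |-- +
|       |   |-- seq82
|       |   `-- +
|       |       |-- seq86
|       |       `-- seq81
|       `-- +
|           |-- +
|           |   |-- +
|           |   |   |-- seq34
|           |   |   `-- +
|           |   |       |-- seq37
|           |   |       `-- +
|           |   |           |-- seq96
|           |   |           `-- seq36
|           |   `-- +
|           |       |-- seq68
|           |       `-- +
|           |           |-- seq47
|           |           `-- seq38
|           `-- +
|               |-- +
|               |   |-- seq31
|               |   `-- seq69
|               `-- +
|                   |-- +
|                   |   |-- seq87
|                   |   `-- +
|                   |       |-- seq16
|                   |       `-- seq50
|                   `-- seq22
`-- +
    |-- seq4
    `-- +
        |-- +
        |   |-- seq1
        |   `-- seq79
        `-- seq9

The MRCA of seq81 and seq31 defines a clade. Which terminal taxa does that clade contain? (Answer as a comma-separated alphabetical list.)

seq16, seq22, seq31, seq34, seq36, seq37, seq38, seq47, seq50, seq68, seq69, seq81, seq82, seq86, seq87, seq96

Tracing seq81: it sits inside (seq86,seq81).
Tracing seq31: it sits inside (seq31,seq69).
The smallest clade enclosing both is ((seq82,(seq86,seq81)),(((seq34,(seq37,(seq96,seq36))),(seq68,(seq47,seq38))),((seq31,seq69),((seq87,(seq16,seq50)),seq22)))); the answer is its 16 terminal taxa in alphabetical order.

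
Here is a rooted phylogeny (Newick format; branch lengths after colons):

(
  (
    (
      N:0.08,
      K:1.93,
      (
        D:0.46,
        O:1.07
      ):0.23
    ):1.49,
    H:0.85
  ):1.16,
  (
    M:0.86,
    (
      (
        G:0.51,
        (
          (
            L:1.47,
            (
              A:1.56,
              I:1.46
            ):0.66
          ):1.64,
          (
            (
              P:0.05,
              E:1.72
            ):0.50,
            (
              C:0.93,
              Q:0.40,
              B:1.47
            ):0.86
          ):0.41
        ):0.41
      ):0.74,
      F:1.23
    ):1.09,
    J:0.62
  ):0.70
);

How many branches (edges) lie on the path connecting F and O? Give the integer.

The MRCA of F and O is the root of the tree.
From F up to that node: 3 branches. From O up to the same node: 4 branches. Total: 3 + 4 = 7.

7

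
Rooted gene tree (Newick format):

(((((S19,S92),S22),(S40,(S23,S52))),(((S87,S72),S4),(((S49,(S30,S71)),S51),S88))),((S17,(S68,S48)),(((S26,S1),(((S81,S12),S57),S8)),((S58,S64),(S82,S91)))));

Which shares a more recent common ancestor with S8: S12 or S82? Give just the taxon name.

S12

The MRCA of S8 and S12 subtends (((S81,S12),S57),S8) (4 taxa).
The MRCA of S8 and S82 subtends (((S26,S1),(((S81,S12),S57),S8)),((S58,S64),(S82,S91))) (10 taxa).
The first is nested inside the second, so S8 shares a more recent common ancestor with S12.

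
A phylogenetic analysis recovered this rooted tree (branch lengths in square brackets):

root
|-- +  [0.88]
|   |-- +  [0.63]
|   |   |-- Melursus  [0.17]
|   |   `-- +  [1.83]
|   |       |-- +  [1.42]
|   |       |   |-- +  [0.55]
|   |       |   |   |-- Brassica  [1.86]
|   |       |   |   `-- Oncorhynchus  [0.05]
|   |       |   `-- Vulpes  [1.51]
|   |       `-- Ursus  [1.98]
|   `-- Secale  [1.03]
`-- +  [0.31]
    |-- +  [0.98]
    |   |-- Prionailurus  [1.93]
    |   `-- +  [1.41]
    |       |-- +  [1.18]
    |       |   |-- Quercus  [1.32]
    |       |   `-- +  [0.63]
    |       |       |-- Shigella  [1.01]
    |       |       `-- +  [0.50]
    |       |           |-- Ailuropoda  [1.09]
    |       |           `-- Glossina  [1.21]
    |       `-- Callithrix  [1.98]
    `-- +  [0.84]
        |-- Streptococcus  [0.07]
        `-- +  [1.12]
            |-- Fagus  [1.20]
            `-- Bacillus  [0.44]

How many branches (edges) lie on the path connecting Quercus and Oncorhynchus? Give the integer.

11

The MRCA of Quercus and Oncorhynchus is the root of the tree.
From Quercus up to that node: 5 branches. From Oncorhynchus up to the same node: 6 branches. Total: 5 + 6 = 11.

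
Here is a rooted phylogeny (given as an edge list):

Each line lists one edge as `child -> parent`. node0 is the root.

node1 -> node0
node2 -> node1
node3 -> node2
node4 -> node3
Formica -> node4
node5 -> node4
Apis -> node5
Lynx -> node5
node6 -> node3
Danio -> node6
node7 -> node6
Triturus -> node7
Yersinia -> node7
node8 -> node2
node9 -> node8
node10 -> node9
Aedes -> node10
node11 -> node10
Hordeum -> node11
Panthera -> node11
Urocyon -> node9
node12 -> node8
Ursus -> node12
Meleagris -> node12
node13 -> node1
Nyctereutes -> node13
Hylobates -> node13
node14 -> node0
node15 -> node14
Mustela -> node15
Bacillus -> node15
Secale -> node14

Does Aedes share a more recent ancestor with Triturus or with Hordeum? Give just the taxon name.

The MRCA of Aedes and Hordeum subtends (Aedes,(Hordeum,Panthera)) (3 taxa).
The MRCA of Aedes and Triturus subtends (((Formica,(Apis,Lynx)),(Danio,(Triturus,Yersinia))),(((Aedes,(Hordeum,Panthera)),Urocyon),(Ursus,Meleagris))) (12 taxa).
The first is nested inside the second, so Aedes shares a more recent common ancestor with Hordeum.

Hordeum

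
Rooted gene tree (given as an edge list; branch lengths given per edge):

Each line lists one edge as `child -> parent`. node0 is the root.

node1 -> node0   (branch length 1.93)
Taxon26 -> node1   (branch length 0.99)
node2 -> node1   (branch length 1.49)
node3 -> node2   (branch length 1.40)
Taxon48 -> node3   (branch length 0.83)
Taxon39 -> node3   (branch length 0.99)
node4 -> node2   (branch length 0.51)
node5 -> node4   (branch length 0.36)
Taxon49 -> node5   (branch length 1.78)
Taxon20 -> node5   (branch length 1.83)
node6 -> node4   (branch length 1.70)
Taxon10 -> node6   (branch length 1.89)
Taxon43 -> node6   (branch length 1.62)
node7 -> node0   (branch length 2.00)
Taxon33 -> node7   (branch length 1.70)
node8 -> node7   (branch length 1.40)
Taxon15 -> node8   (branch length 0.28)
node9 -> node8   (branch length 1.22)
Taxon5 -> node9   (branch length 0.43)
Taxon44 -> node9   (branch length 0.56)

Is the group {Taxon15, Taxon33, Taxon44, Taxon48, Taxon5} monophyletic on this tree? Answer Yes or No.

The MRCA of the listed taxa is the root, so the smallest clade containing them is the whole tree.
That clade also contains Taxon10, Taxon20, Taxon26, Taxon39, Taxon43, Taxon49, which are not in the proposed group, so the group is not monophyletic.

No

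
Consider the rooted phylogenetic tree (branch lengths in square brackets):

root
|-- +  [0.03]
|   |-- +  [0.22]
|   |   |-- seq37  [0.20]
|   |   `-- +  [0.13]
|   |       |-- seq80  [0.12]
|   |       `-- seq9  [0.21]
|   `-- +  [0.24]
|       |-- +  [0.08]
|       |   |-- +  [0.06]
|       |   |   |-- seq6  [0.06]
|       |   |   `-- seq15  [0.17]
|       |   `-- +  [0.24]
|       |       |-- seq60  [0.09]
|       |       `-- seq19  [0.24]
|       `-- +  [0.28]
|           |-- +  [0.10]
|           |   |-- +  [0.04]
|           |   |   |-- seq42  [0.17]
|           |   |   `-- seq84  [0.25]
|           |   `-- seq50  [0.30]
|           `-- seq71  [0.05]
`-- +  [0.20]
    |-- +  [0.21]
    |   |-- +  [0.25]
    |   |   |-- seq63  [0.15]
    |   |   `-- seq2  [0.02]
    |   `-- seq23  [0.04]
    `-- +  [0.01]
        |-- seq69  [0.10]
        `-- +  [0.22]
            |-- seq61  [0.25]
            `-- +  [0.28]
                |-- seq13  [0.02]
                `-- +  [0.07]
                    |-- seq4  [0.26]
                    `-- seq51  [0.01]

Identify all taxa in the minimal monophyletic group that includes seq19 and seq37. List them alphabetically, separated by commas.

seq15, seq19, seq37, seq42, seq50, seq6, seq60, seq71, seq80, seq84, seq9

Tracing seq19: it sits inside (seq60,seq19).
Tracing seq37: it sits inside (seq37,(seq80,seq9)).
The smallest clade enclosing both is ((seq37,(seq80,seq9)),(((seq6,seq15),(seq60,seq19)),(((seq42,seq84),seq50),seq71))); the answer is its 11 terminal taxa in alphabetical order.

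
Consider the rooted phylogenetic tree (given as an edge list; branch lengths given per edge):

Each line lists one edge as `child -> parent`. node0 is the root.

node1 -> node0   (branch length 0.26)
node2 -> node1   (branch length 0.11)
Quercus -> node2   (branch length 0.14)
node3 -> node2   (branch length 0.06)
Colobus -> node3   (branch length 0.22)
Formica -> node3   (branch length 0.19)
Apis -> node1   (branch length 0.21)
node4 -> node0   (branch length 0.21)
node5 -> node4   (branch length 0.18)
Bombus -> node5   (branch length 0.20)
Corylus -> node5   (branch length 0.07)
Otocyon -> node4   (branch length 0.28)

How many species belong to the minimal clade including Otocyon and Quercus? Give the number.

The MRCA of Otocyon and Quercus is the root, so the clade is the entire tree.
That clade contains 7 terminal taxa: Apis, Bombus, Colobus, Corylus, Formica, Otocyon, Quercus.

7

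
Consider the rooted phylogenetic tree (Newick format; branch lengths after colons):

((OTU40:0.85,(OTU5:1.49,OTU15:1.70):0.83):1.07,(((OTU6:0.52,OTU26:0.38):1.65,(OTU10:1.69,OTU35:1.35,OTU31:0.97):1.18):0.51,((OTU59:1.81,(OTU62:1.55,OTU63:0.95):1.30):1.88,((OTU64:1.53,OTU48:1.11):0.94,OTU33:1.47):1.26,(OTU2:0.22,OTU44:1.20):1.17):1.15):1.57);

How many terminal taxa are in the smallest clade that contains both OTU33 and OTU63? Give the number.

The MRCA of OTU33 and OTU63 is the node subtending ((OTU59,(OTU62,OTU63)),((OTU64,OTU48),OTU33),(OTU2,OTU44)).
That clade contains 8 terminal taxa: OTU2, OTU33, OTU44, OTU48, OTU59, OTU62, OTU63, OTU64.

8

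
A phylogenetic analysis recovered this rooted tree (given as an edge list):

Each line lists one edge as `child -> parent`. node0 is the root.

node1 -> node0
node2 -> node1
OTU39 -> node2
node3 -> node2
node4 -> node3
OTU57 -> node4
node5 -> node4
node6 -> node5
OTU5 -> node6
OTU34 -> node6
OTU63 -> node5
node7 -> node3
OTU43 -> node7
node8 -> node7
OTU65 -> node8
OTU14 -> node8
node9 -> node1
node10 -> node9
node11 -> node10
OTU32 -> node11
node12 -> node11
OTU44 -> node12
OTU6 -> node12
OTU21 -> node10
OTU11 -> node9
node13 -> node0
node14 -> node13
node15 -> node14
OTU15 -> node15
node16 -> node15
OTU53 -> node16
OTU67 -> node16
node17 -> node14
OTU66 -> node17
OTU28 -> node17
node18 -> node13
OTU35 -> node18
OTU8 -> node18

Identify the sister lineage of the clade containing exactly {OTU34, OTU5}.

OTU63

The clade containing exactly {OTU34, OTU5} attaches to the tree at the node subtending ((OTU5,OTU34),OTU63).
The other lineage descending from that same node — the sister group — is the single tip OTU63.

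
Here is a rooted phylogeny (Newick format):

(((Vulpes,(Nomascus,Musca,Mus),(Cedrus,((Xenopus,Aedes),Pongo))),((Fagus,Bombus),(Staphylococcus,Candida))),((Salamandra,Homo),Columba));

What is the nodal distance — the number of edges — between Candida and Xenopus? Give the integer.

The MRCA of Candida and Xenopus is the node subtending ((Vulpes,(Nomascus,Musca,Mus),(Cedrus,((Xenopus,Aedes),Pongo))),((Fagus,Bombus),(Staphylococcus,Candida))).
From Candida up to that node: 3 branches. From Xenopus up to the same node: 5 branches. Total: 3 + 5 = 8.

8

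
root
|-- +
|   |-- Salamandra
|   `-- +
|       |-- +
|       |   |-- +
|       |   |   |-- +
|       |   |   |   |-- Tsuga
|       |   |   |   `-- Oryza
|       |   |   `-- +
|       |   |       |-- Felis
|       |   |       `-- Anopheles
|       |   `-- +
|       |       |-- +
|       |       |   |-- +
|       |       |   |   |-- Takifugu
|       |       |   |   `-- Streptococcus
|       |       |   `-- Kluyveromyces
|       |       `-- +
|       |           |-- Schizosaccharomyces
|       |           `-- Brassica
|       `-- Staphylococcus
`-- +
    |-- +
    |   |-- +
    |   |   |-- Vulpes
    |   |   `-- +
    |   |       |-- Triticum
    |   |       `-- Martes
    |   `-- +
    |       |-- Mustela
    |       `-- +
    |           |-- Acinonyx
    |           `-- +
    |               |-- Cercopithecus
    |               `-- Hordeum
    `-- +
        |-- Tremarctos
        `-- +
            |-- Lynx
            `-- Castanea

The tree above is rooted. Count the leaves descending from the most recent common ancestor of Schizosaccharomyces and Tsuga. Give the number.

The MRCA of Schizosaccharomyces and Tsuga is the node subtending (((Tsuga,Oryza),(Felis,Anopheles)),(((Takifugu,Streptococcus),Kluyveromyces),(Schizosaccharomyces,Brassica))).
That clade contains 9 terminal taxa: Anopheles, Brassica, Felis, Kluyveromyces, Oryza, Schizosaccharomyces, Streptococcus, Takifugu, Tsuga.

9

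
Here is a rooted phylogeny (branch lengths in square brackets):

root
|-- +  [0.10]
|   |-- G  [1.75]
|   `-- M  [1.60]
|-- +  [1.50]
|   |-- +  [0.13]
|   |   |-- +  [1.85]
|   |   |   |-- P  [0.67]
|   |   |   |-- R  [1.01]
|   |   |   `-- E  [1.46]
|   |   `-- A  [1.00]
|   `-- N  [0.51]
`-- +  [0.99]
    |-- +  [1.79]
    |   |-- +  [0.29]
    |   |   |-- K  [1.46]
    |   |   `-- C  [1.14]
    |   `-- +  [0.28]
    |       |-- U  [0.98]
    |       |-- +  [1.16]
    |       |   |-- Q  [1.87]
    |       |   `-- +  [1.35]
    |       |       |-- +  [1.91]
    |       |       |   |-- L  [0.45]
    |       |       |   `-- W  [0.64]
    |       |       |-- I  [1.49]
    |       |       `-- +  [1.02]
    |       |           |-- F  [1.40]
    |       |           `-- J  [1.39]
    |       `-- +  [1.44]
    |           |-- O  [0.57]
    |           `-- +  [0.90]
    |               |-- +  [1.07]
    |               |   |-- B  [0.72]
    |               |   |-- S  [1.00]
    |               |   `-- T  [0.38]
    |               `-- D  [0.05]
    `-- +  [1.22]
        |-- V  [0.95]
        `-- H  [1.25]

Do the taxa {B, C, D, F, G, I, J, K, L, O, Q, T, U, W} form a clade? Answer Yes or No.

No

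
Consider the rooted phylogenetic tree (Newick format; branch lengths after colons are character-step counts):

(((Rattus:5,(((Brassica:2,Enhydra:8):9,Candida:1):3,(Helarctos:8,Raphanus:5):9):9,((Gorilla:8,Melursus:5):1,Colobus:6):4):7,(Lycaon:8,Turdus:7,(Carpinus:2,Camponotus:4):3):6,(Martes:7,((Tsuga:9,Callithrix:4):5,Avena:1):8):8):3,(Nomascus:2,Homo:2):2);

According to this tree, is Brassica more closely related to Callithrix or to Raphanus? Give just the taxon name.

Raphanus

The MRCA of Brassica and Raphanus subtends (((Brassica,Enhydra),Candida),(Helarctos,Raphanus)) (5 taxa).
The MRCA of Brassica and Callithrix subtends ((Rattus,(((Brassica,Enhydra),Candida),(Helarctos,Raphanus)),((Gorilla,Melursus),Colobus)),(Lycaon,Turdus,(Carpinus,Camponotus)),(Martes,((Tsuga,Callithrix),Avena))) (17 taxa).
The first is nested inside the second, so Brassica shares a more recent common ancestor with Raphanus.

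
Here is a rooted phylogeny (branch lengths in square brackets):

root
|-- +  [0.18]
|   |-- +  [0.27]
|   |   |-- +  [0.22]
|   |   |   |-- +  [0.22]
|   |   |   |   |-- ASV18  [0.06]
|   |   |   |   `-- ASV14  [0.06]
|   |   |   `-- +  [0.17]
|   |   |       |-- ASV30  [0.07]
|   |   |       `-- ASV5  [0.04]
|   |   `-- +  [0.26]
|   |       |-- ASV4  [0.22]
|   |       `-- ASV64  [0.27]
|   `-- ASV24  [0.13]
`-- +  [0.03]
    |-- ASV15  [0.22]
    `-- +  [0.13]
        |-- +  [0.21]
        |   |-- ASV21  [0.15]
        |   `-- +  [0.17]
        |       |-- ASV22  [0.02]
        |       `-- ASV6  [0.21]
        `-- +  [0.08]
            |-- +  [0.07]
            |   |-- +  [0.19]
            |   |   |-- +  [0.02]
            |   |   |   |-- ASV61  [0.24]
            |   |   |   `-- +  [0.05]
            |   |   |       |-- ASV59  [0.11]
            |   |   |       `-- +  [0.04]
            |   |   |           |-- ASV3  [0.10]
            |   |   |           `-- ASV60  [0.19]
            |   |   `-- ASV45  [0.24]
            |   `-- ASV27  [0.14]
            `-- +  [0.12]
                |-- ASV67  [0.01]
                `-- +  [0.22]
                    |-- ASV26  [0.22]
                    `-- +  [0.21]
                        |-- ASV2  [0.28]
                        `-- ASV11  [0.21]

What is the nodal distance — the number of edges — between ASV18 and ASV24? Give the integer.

5

The MRCA of ASV18 and ASV24 is the node subtending ((((ASV18,ASV14),(ASV30,ASV5)),(ASV4,ASV64)),ASV24).
From ASV18 up to that node: 4 branches. From ASV24 up to the same node: 1 branch. Total: 4 + 1 = 5.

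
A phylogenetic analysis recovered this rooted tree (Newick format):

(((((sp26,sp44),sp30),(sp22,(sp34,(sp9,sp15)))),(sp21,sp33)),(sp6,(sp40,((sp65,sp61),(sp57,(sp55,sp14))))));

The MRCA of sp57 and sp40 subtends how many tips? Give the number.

The MRCA of sp57 and sp40 is the node subtending (sp40,((sp65,sp61),(sp57,(sp55,sp14)))).
That clade contains 6 terminal taxa: sp14, sp40, sp55, sp57, sp61, sp65.

6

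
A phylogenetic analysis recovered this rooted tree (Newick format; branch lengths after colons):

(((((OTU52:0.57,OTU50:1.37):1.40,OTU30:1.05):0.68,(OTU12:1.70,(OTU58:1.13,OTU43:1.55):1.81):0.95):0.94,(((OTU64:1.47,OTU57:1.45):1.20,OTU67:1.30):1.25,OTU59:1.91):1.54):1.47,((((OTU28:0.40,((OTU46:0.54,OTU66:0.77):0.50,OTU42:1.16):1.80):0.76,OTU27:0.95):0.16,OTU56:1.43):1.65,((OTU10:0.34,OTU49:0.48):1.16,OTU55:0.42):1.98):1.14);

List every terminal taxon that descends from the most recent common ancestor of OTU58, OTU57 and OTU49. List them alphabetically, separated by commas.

OTU10, OTU12, OTU27, OTU28, OTU30, OTU42, OTU43, OTU46, OTU49, OTU50, OTU52, OTU55, OTU56, OTU57, OTU58, OTU59, OTU64, OTU66, OTU67

Tracing OTU58: it sits inside (OTU58,OTU43).
Tracing OTU57: it sits inside (OTU64,OTU57).
Tracing OTU49: it sits inside (OTU10,OTU49).
The smallest clade enclosing all 3 is the whole tree (their MRCA is the root), so the answer is all 19 tips in alphabetical order.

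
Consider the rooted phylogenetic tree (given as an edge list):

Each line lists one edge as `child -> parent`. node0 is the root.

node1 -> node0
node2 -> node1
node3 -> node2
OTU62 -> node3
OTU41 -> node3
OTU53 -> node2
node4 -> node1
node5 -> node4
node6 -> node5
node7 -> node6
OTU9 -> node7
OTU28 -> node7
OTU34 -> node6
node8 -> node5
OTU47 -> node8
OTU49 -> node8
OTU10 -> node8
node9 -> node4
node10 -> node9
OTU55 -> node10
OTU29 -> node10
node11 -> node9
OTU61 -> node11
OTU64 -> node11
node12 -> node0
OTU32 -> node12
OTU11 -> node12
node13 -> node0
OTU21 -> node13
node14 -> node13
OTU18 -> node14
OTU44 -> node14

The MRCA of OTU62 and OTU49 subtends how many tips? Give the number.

The MRCA of OTU62 and OTU49 is the node subtending (((OTU62,OTU41),OTU53),((((OTU9,OTU28),OTU34),(OTU47,OTU49,OTU10)),((OTU55,OTU29),(OTU61,OTU64)))).
That clade contains 13 terminal taxa: OTU10, OTU28, OTU29, OTU34, OTU41, OTU47, OTU49, OTU53, OTU55, OTU61, OTU62, OTU64, OTU9.

13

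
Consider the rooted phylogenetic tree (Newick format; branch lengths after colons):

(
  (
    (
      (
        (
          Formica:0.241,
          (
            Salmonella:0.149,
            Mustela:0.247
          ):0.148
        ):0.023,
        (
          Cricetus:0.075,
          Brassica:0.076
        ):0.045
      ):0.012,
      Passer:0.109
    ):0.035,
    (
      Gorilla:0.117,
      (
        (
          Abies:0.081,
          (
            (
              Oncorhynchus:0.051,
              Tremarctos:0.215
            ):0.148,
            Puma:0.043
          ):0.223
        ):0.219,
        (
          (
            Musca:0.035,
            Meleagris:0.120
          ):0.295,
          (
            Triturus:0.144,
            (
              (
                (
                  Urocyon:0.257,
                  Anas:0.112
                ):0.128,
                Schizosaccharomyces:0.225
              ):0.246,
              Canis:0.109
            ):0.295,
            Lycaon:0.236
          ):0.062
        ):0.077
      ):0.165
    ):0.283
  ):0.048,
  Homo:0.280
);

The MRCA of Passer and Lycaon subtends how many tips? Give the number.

The MRCA of Passer and Lycaon is the node subtending ((((Formica,(Salmonella,Mustela)),(Cricetus,Brassica)),Passer),(Gorilla,((Abies,((Oncorhynchus,Tremarctos),Puma)),((Musca,Meleagris),(Triturus,(((Urocyon,Anas),Schizosaccharomyces),Canis),Lycaon))))).
That clade contains 19 terminal taxa: Abies, Anas, Brassica, Canis, Cricetus, Formica, Gorilla, Lycaon, Meleagris, Musca, Mustela, Oncorhynchus, Passer, Puma, Salmonella, Schizosaccharomyces, Tremarctos, Triturus, Urocyon.

19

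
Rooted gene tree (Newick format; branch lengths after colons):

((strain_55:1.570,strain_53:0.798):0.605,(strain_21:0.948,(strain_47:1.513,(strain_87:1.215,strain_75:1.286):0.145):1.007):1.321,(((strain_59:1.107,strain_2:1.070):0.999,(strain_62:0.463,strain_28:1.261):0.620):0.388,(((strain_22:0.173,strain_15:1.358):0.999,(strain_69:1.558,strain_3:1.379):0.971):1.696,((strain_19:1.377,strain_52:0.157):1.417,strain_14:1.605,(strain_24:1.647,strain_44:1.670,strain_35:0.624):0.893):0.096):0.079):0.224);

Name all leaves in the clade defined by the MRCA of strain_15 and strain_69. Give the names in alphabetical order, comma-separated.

Tracing strain_15: it sits inside (strain_22,strain_15).
Tracing strain_69: it sits inside (strain_69,strain_3).
The smallest clade enclosing both is ((strain_22,strain_15),(strain_69,strain_3)); the answer is its 4 terminal taxa in alphabetical order.

strain_15, strain_22, strain_3, strain_69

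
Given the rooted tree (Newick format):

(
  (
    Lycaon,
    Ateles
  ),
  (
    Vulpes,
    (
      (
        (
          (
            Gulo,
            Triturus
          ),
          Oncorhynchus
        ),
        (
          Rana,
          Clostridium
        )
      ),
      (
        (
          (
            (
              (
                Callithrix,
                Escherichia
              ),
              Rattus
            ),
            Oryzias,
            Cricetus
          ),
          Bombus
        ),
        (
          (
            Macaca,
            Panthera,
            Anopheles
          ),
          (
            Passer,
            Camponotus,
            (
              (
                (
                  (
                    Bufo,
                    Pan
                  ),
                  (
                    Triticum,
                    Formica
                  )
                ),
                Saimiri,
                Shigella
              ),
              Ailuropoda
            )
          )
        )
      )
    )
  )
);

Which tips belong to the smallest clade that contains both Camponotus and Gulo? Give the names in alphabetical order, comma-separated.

Ailuropoda, Anopheles, Bombus, Bufo, Callithrix, Camponotus, Clostridium, Cricetus, Escherichia, Formica, Gulo, Macaca, Oncorhynchus, Oryzias, Pan, Panthera, Passer, Rana, Rattus, Saimiri, Shigella, Triticum, Triturus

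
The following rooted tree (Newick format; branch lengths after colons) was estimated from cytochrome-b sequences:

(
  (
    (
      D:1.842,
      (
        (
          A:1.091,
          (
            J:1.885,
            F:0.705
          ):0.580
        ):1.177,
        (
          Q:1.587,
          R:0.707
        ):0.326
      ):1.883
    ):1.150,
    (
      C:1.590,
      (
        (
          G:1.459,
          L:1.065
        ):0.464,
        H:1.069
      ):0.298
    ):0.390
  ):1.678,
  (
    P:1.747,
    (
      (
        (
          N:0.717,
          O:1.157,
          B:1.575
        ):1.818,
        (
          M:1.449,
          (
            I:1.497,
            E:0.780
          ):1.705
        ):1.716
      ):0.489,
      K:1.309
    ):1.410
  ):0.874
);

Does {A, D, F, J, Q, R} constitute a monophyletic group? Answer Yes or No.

Yes

The most recent common ancestor of these taxa subtends (D,((A,(J,F)),(Q,R))).
That clade has exactly 6 tips — every listed taxon and nothing else — so the group is monophyletic.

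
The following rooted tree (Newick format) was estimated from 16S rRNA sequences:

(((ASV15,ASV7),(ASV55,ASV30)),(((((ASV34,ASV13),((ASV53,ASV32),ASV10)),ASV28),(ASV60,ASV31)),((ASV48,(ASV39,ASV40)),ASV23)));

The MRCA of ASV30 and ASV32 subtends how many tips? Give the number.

16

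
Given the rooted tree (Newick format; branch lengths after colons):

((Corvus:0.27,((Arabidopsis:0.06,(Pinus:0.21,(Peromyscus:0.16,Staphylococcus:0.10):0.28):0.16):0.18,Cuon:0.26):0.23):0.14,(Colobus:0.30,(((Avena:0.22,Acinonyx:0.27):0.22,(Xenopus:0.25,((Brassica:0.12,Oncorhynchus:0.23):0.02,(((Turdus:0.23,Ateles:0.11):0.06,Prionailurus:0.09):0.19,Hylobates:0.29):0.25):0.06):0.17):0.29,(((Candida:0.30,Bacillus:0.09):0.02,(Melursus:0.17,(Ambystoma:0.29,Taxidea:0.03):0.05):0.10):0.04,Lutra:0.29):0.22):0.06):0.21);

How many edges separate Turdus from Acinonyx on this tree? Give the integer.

8

The MRCA of Turdus and Acinonyx is the node subtending ((Avena,Acinonyx),(Xenopus,((Brassica,Oncorhynchus),(((Turdus,Ateles),Prionailurus),Hylobates)))).
From Turdus up to that node: 6 branches. From Acinonyx up to the same node: 2 branches. Total: 6 + 2 = 8.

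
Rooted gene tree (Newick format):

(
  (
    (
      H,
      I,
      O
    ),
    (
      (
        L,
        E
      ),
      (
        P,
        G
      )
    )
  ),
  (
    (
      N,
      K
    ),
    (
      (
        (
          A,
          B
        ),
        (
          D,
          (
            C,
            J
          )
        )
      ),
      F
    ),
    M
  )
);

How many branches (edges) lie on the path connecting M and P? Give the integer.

6

The MRCA of M and P is the root of the tree.
From M up to that node: 2 branches. From P up to the same node: 4 branches. Total: 2 + 4 = 6.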